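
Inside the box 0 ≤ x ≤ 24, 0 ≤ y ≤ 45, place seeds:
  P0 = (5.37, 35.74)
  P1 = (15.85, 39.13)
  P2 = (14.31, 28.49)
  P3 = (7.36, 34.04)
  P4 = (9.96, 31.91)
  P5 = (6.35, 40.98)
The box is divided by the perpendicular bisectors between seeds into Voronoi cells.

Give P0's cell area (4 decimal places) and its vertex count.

Area of P0's cell: 53.1825 (3 vertices)

1. box [0,24]×[0,45]: [(0, 0) (24, 0) (24, 45) (0, 45)]
2. ⊥bis P0·P1 via (10.61,37.435): [(0, 0) (22.7192, 0) (8.1629, 45) (0, 45)]  |A|=694.8483
3. ⊥bis P0·P2 via (9.84,32.115): [(0, 19.9813) (11.6206, 34.3107) (8.1629, 45) (0, 45)]  |A|=188.9947
4. ⊥bis P0·P3 via (6.365,34.89): [(0, 27.4392) (10.0412, 39.1933) (8.1629, 45) (0, 45)]  |A|=111.8656
5. ⊥bis P0·P4 via (7.665,33.825): [(0, 27.4392) (10.0412, 39.1933) (8.1629, 45) (0, 45)]  |A|=111.8656
6. ⊥bis P0·P5 via (5.86,38.36): [(0, 39.456) (0, 27.4392) (8.8514, 37.8005)]  |A|=53.1825
7. canonical 3-gon: [(0, 39.456) (0, 27.4392) (8.8514, 37.8005)]
8. shoelace: 53.1825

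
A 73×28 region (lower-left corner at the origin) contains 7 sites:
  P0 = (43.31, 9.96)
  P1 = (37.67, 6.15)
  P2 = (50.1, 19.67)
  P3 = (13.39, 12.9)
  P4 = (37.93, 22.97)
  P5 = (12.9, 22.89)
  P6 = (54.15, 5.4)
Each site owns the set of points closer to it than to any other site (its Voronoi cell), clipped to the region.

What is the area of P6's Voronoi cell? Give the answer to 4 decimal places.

Area of P6's cell: 373.1864

1. box [0,73]×[0,28]: [(0, 0) (73, 0) (73, 28) (0, 28)]
2. ⊥bis P6·P0 via (48.73,7.68): [(45.4993, 0) (73, 0) (73, 28) (57.2779, 28)]  |A|=605.1193
3. ⊥bis P6·P1 via (45.91,5.775): [(45.6651, 0.3942) (45.6472, 0) (73, 0) (73, 28) (57.2779, 28)]  |A|=605.0901
4. ⊥bis P6·P2 via (52.125,12.535): [(50.5889, 12.099) (45.6651, 0.3942) (45.6472, 0) (73, 0) (73, 18.4596)]  |A|=373.1864
5. ⊥bis P6·P3 via (33.77,9.15): [(50.5889, 12.099) (45.6651, 0.3942) (45.6472, 0) (73, 0) (73, 18.4596)]  |A|=373.1864
6. ⊥bis P6·P4 via (46.04,14.185): [(50.5889, 12.099) (45.6651, 0.3942) (45.6472, 0) (73, 0) (73, 18.4596)]  |A|=373.1864
7. ⊥bis P6·P5 via (33.525,14.145): [(50.5889, 12.099) (45.6651, 0.3942) (45.6472, 0) (73, 0) (73, 18.4596)]  |A|=373.1864
8. canonical 5-gon: [(50.5889, 12.099) (45.6651, 0.3942) (45.6472, 0) (73, 0) (73, 18.4596)]
9. shoelace: 373.1864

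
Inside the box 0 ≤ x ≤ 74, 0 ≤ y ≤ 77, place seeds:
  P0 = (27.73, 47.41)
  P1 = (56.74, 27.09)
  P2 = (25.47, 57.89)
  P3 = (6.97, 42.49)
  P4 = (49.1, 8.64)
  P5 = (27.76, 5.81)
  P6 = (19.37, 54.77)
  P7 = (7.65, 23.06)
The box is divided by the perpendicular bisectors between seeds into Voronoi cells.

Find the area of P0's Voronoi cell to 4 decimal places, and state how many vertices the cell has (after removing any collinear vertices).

1. box [0,74]×[0,77]: [(0, 0) (74, 0) (74, 77) (0, 77)]
2. ⊥bis P0·P1 via (42.235,37.25): [(0, 0) (16.1433, 0) (70.0778, 77) (0, 77)]  |A|=3319.5131
3. ⊥bis P0·P2 via (26.6,52.65): [(0, 46.9137) (0, 0) (16.1433, 0) (57.7231, 59.3617)]  |A|=1833.1492
4. ⊥bis P0·P3 via (17.35,44.95): [(16.0636, 50.3778) (25.0047, 12.651) (57.7231, 59.3617)]  |A|=826.0018
5. ⊥bis P0·P4 via (38.415,28.025): [(16.0636, 50.3778) (23.3315, 19.711) (34.1121, 25.6532) (57.7231, 59.3617)]  |A|=782.9753
6. ⊥bis P0·P5 via (27.745,26.61): [(16.0636, 50.3778) (21.6975, 26.6056) (34.7858, 26.6151) (57.7231, 59.3617)]  |A|=734.6651
7. ⊥bis P0·P6 via (23.55,51.09): [(24.5305, 52.2037) (17.5185, 44.239) (21.6975, 26.6056) (34.7858, 26.6151) (57.7231, 59.3617)]  |A|=707.3485
8. ⊥bis P0·P7 via (17.69,35.235): [(24.5305, 52.2037) (17.5185, 44.239) (20.1291, 33.2236) (28.1487, 26.6103) (34.7858, 26.6151) (57.7231, 59.3617)]  |A|=685.9977
9. canonical 6-gon: [(24.5305, 52.2037) (17.5185, 44.239) (20.1291, 33.2236) (28.1487, 26.6103) (34.7858, 26.6151) (57.7231, 59.3617)]
10. shoelace: 685.9977

Area of P0's cell: 685.9977 (6 vertices)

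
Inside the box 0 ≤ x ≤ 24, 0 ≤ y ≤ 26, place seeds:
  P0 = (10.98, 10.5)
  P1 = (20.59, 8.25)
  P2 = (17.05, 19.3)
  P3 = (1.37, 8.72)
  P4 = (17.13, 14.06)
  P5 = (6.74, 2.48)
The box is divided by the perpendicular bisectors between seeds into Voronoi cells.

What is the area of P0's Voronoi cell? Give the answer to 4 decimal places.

1. box [0,24]×[0,26]: [(0, 0) (24, 0) (24, 26) (0, 26)]
2. ⊥bis P0·P1 via (15.785,9.375): [(0, 0) (13.59, 0) (19.6774, 26) (0, 26)]  |A|=432.4769
3. ⊥bis P0·P2 via (14.015,14.9): [(0, 24.5672) (0, 0) (13.59, 0) (16.6526, 13.0806)]  |A|=293.4368
4. ⊥bis P0·P3 via (6.175,9.61): [(3.9033, 21.8748) (7.955, 0) (13.59, 0) (16.6526, 13.0806)]  |A|=158.4837
5. ⊥bis P0·P4 via (14.055,12.28): [(11.5569, 16.5955) (3.9033, 21.8748) (7.955, 0) (13.59, 0) (15.7711, 9.3155)]  |A|=147.3413
6. ⊥bis P0·P5 via (8.86,6.49): [(11.5569, 16.5955) (3.9033, 21.8748) (6.5242, 7.7249) (14.4212, 3.5499) (15.7711, 9.3155)]  |A|=109.8244
7. canonical 5-gon: [(11.5569, 16.5955) (3.9033, 21.8748) (6.5242, 7.7249) (14.4212, 3.5499) (15.7711, 9.3155)]
8. shoelace: 109.8244

Area of P0's cell: 109.8244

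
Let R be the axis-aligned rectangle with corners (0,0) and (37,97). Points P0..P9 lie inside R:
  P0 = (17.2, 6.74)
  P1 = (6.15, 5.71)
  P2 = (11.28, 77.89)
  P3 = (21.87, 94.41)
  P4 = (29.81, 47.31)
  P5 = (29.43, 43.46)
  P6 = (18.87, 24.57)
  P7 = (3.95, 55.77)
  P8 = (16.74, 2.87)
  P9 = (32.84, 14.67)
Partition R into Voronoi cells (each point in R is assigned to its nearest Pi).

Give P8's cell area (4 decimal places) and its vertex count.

1. box [0,37]×[0,97]: [(0, 0) (37, 0) (37, 97) (0, 97)]
2. ⊥bis P8·P0 via (16.97,4.805): [(0, 6.8221) (0, 0) (37, 0) (37, 2.4242)]  |A|=171.0562
3. ⊥bis P8·P1 via (11.445,4.29): [(11.7495, 5.4255) (10.2945, 0) (37, 0) (37, 2.4242)]  |A|=103.0514
4. ⊥bis P8·P2 via (14.01,40.38): [(11.7495, 5.4255) (10.2945, 0) (37, 0) (37, 2.4242)]  |A|=103.0514
5. ⊥bis P8·P3 via (19.305,48.64): [(11.7495, 5.4255) (10.2945, 0) (37, 0) (37, 2.4242)]  |A|=103.0514
6. ⊥bis P8·P4 via (23.275,25.09): [(11.7495, 5.4255) (10.2945, 0) (37, 0) (37, 2.4242)]  |A|=103.0514
7. ⊥bis P8·P5 via (23.085,23.165): [(11.7495, 5.4255) (10.2945, 0) (37, 0) (37, 2.4242)]  |A|=103.0514
8. ⊥bis P8·P6 via (17.805,13.72): [(11.7495, 5.4255) (10.2945, 0) (37, 0) (37, 2.4242)]  |A|=103.0514
9. ⊥bis P8·P7 via (10.345,29.32): [(11.7495, 5.4255) (10.2945, 0) (37, 0) (37, 2.4242)]  |A|=103.0514
10. ⊥bis P8·P9 via (24.79,8.77): [(28.7196, 3.4084) (11.7495, 5.4255) (10.2945, 0) (31.2177, 0)]  |A|=83.1606
11. canonical 4-gon: [(28.7196, 3.4084) (11.7495, 5.4255) (10.2945, 0) (31.2177, 0)]
12. shoelace: 83.1606

Area of P8's cell: 83.1606 (4 vertices)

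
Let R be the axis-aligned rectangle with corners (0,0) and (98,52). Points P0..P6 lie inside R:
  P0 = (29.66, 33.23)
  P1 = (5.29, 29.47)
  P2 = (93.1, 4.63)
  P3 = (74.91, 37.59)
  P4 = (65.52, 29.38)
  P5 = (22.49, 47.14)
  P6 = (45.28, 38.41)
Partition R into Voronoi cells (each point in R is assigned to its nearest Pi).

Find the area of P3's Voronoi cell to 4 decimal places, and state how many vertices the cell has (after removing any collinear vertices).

Area of P3's cell: 865.6879 (5 vertices)

1. box [0,98]×[0,52]: [(0, 0) (98, 0) (98, 52) (0, 52)]
2. ⊥bis P3·P0 via (52.285,35.41): [(55.6969, 0) (98, 0) (98, 52) (50.6865, 52)]  |A|=2330.0323
3. ⊥bis P3·P1 via (40.1,33.53): [(55.6969, 0) (98, 0) (98, 52) (50.6865, 52)]  |A|=2330.0323
4. ⊥bis P3·P2 via (84.005,21.11): [(55.1949, 5.2102) (98, 28.8336) (98, 52) (50.6865, 52)]  |A|=1602.7152
5. ⊥bis P3·P4 via (70.215,33.485): [(82.0016, 20.0044) (98, 28.8336) (98, 52) (54.0267, 52)]  |A|=888.79
6. ⊥bis P3·P5 via (48.7,42.365): [(82.0016, 20.0044) (98, 28.8336) (98, 52) (54.0267, 52)]  |A|=888.79
7. ⊥bis P3·P6 via (60.095,38): [(60.2844, 44.8429) (82.0016, 20.0044) (98, 28.8336) (98, 52) (60.4824, 52)]  |A|=865.6879
8. canonical 5-gon: [(60.2844, 44.8429) (82.0016, 20.0044) (98, 28.8336) (98, 52) (60.4824, 52)]
9. shoelace: 865.6879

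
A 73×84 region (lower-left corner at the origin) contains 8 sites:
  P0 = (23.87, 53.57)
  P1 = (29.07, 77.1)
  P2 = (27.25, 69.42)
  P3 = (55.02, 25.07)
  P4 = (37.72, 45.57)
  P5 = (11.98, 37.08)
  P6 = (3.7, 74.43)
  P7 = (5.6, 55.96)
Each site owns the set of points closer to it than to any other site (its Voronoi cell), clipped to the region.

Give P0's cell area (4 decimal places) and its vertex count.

Area of P0's cell: 315.9025 (4 vertices)

1. box [0,73]×[0,84]: [(0, 0) (73, 0) (73, 84) (0, 84)]
2. ⊥bis P0·P1 via (26.47,65.335): [(0, 71.1847) (0, 0) (73, 0) (73, 55.0521)]  |A|=4607.6451
3. ⊥bis P0·P2 via (25.56,61.495): [(0, 66.9456) (0, 0) (73, 0) (73, 51.3785)]  |A|=4318.8299
4. ⊥bis P0·P3 via (39.445,39.32): [(54.1545, 55.3972) (0, 66.9456) (0, 0) (3.47, 0)]  |A|=1908.8199
5. ⊥bis P0·P4 via (30.795,49.57): [(36.3536, 59.1933) (0, 66.9456) (0, 0) (2.1625, 0)]  |A|=1280.8598
6. ⊥bis P0·P5 via (17.925,45.325): [(25.2798, 40.0219) (36.3536, 59.1933) (0, 66.9456) (0, 58.2497)]  |A|=501.3149
7. ⊥bis P0·P6 via (13.785,64): [(4.4899, 55.0123) (25.2798, 40.0219) (36.3536, 59.1933) (13.7901, 64.0049)]  |A|=406.1139
8. ⊥bis P0·P7 via (14.735,54.765): [(13.8815, 48.2405) (25.2798, 40.0219) (36.3536, 59.1933) (15.8853, 63.5581)]  |A|=315.9025
9. canonical 4-gon: [(13.8815, 48.2405) (25.2798, 40.0219) (36.3536, 59.1933) (15.8853, 63.5581)]
10. shoelace: 315.9025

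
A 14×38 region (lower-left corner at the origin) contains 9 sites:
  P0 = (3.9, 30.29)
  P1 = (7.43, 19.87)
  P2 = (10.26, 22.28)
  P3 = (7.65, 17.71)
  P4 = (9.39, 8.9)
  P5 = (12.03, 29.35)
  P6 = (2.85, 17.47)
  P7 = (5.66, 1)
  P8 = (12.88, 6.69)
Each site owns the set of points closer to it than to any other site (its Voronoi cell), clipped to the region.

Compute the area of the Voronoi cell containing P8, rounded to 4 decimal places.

1. box [0,14]×[0,38]: [(0, 0) (14, 0) (14, 38) (0, 38)]
2. ⊥bis P8·P0 via (8.39,18.49): [(0, 15.2975) (0, 0) (14, 0) (14, 20.6247)]  |A|=251.4553
3. ⊥bis P8·P1 via (10.155,13.28): [(0, 9.0809) (0, 0) (14, 0) (14, 14.8699)]  |A|=167.6555
4. ⊥bis P8·P2 via (11.57,14.485): [(0, 9.0809) (0, 0) (14, 0) (14, 14.8699)]  |A|=167.6555
5. ⊥bis P8·P3 via (10.265,12.2): [(0, 7.3283) (0, 0) (14, 0) (14, 13.9726)]  |A|=149.1064
6. ⊥bis P8·P4 via (11.135,7.795): [(6.1989, 0) (14, 0) (14, 12.3194)]  |A|=48.0522
7. ⊥bis P8·P5 via (12.455,18.02): [(6.1989, 0) (14, 0) (14, 12.3194)]  |A|=48.0522
8. ⊥bis P8·P6 via (7.865,12.08): [(6.1989, 0) (14, 0) (14, 12.3194)]  |A|=48.0522
9. ⊥bis P8·P7 via (9.27,3.845): [(8.9172, 4.2927) (12.3002, 0) (14, 0) (14, 12.3194)]  |A|=34.9568
10. canonical 4-gon: [(8.9172, 4.2927) (12.3002, 0) (14, 0) (14, 12.3194)]
11. shoelace: 34.9568

Area of P8's cell: 34.9568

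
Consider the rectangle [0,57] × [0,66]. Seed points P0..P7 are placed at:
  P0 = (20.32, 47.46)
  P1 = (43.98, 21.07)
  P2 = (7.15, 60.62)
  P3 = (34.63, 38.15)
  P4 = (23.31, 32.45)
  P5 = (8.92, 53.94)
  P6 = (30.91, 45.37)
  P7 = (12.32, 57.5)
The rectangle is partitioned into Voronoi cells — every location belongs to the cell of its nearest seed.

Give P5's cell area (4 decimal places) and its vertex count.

Area of P5's cell: 235.5723 (5 vertices)

1. box [0,57]×[0,66]: [(0, 0) (57, 0) (57, 66) (0, 66)]
2. ⊥bis P5·P0 via (14.62,50.7): [(0, 24.9796) (23.3168, 66) (0, 66)]  |A|=478.2327
3. ⊥bis P5·P1 via (26.45,37.505): [(0, 24.9796) (23.3168, 66) (0, 66)]  |A|=478.2327
4. ⊥bis P5·P2 via (8.035,57.28): [(0, 55.151) (0, 24.9796) (20.1911, 60.501)]  |A|=304.5962
5. ⊥bis P5·P3 via (21.775,46.045): [(0, 55.151) (0, 24.9796) (20.1911, 60.501)]  |A|=304.5962
6. ⊥bis P5·P4 via (16.115,43.195): [(0, 55.151) (0, 32.4042) (6.8137, 36.9667) (20.1911, 60.501)]  |A|=279.3018
7. ⊥bis P5·P6 via (19.915,49.655): [(0, 55.151) (0, 32.4042) (6.8137, 36.9667) (20.1911, 60.501)]  |A|=279.3018
8. ⊥bis P5·P7 via (10.62,55.72): [(8.7799, 57.4774) (0, 55.151) (0, 32.4042) (6.8137, 36.9667) (15.062, 51.4776)]  |A|=235.5723
9. canonical 5-gon: [(8.7799, 57.4774) (0, 55.151) (0, 32.4042) (6.8137, 36.9667) (15.062, 51.4776)]
10. shoelace: 235.5723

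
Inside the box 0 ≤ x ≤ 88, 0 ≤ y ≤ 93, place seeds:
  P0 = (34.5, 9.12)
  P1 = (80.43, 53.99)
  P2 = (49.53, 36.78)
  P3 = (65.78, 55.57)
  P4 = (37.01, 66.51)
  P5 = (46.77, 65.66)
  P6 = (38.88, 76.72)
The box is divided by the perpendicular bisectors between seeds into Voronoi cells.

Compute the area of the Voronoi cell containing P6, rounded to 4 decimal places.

1. box [0,88]×[0,93]: [(0, 0) (88, 0) (88, 93) (0, 93)]
2. ⊥bis P6·P0 via (36.69,42.92): [(0, 45.2973) (88, 39.5955) (88, 93) (0, 93)]  |A|=4448.72
3. ⊥bis P6·P1 via (59.655,65.355): [(0, 45.2973) (47.0159, 42.251) (74.7782, 93) (0, 93)]  |A|=3018.8559
4. ⊥bis P6·P2 via (44.205,56.75): [(0, 45.2973) (1.0093, 45.2319) (56.7823, 60.1037) (74.7782, 93) (0, 93)]  |A|=2593.6265
5. ⊥bis P6·P3 via (52.33,66.145): [(0, 45.2973) (1.0093, 45.2319) (45.1391, 56.9991) (73.4446, 93) (0, 93)]  |A|=2406.0469
6. ⊥bis P6·P4 via (37.945,71.615): [(0, 78.5648) (54.2787, 68.6234) (73.4446, 93) (0, 93)]  |A|=1286.9264
7. ⊥bis P6·P5 via (42.825,71.19): [(0, 78.5648) (42.3021, 70.817) (73.3977, 93) (0, 93)]  |A|=1119.4117
8. canonical 4-gon: [(0, 78.5648) (42.3021, 70.817) (73.3977, 93) (0, 93)]
9. shoelace: 1119.4117

Area of P6's cell: 1119.4117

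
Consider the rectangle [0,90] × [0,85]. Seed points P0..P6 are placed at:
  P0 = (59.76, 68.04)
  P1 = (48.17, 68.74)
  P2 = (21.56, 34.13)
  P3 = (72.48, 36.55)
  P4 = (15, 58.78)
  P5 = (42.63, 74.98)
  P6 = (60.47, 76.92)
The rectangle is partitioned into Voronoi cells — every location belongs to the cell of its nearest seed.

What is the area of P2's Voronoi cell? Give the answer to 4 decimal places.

Area of P2's cell: 2208.5849

1. box [0,90]×[0,85]: [(0, 0) (90, 0) (90, 85) (0, 85)]
2. ⊥bis P2·P0 via (40.66,51.085): [(0, 0) (86.008, 0) (10.5538, 85) (0, 85)]  |A|=4103.8742
3. ⊥bis P2·P1 via (34.865,51.435): [(0, 78.2411) (0, 0) (86.008, 0) (52.1388, 38.154)]  |A|=3680.4711
4. ⊥bis P2·P3 via (47.02,35.34): [(46.6871, 42.3456) (0, 78.2411) (0, 0) (48.6996, 0)]  |A|=2857.5277
5. ⊥bis P2·P4 via (18.28,46.455): [(46.6871, 42.3456) (35.4122, 51.0143) (0, 41.5902) (0, 0) (48.6996, 0)]  |A|=2208.5849
6. ⊥bis P2·P5 via (32.095,54.555): [(46.6871, 42.3456) (35.4122, 51.0143) (0, 41.5902) (0, 0) (48.6996, 0)]  |A|=2208.5849
7. ⊥bis P2·P6 via (41.015,55.525): [(46.6871, 42.3456) (35.4122, 51.0143) (0, 41.5902) (0, 0) (48.6996, 0)]  |A|=2208.5849
8. canonical 5-gon: [(46.6871, 42.3456) (35.4122, 51.0143) (0, 41.5902) (0, 0) (48.6996, 0)]
9. shoelace: 2208.5849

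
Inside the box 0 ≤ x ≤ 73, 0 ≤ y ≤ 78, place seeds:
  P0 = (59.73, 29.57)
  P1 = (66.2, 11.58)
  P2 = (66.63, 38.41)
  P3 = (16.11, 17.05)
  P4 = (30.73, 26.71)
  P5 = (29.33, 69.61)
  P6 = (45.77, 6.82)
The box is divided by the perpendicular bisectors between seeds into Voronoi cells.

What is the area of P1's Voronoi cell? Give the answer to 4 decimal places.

1. box [0,73]×[0,78]: [(0, 0) (73, 0) (73, 78) (0, 78)]
2. ⊥bis P1·P0 via (62.965,20.575): [(5.7557, 0) (73, 0) (73, 24.184)]  |A|=813.1192
3. ⊥bis P1·P2 via (66.415,24.995): [(5.7557, 0) (73, 0) (73, 24.184)]  |A|=813.1192
4. ⊥bis P1·P3 via (41.155,14.315): [(40.975, 12.6664) (39.5918, 0) (73, 0) (73, 24.184)]  |A|=598.8285
5. ⊥bis P1·P4 via (48.465,19.145): [(46.558, 14.6743) (40.2986, 0) (73, 0) (73, 24.184)]  |A|=559.6728
6. ⊥bis P1·P5 via (47.765,40.595): [(46.558, 14.6743) (40.2986, 0) (73, 0) (73, 24.184)]  |A|=559.6728
7. ⊥bis P1·P6 via (55.985,9.2): [(54.0793, 17.3793) (58.1285, 0) (73, 0) (73, 24.184)]  |A|=358.0175
8. canonical 4-gon: [(54.0793, 17.3793) (58.1285, 0) (73, 0) (73, 24.184)]
9. shoelace: 358.0175

Area of P1's cell: 358.0175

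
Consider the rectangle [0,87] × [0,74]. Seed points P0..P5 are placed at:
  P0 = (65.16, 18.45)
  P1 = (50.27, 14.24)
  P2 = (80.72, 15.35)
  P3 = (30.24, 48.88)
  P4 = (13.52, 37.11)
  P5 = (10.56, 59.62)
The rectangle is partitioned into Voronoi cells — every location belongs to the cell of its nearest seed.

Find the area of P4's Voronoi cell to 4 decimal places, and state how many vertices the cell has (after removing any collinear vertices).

Area of P4's cell: 1196.5728 (5 vertices)

1. box [0,87]×[0,74]: [(0, 0) (87, 0) (87, 74) (0, 74)]
2. ⊥bis P4·P0 via (39.34,27.78): [(0, 0) (29.3018, 0) (56.0415, 74) (0, 74)]  |A|=3157.7004
3. ⊥bis P4·P1 via (31.895,25.675): [(0, 0) (15.9171, 0) (47.8349, 51.289) (56.0415, 74) (0, 74)]  |A|=2814.4579
4. ⊥bis P4·P2 via (47.12,26.23): [(0, 0) (15.9171, 0) (47.8349, 51.289) (56.0415, 74) (0, 74)]  |A|=2814.4579
5. ⊥bis P4·P3 via (21.88,42.995): [(0, 0) (15.9171, 0) (32.9167, 27.3167) (0.0541, 74) (0, 74)]  |A|=1436.5818
6. ⊥bis P4·P5 via (12.04,48.365): [(0, 46.7818) (0, 0) (15.9171, 0) (32.9167, 27.3167) (17.5864, 49.0943)]  |A|=1196.5728
7. canonical 5-gon: [(0, 46.7818) (0, 0) (15.9171, 0) (32.9167, 27.3167) (17.5864, 49.0943)]
8. shoelace: 1196.5728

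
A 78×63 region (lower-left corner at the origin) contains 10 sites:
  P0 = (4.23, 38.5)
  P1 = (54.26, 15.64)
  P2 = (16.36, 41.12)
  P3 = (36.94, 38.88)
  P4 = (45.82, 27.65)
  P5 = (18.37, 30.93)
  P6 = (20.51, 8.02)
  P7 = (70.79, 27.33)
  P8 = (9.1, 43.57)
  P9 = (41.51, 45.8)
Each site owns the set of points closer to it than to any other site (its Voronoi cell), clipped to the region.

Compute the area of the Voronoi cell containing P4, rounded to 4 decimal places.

Area of P4's cell: 414.8527

1. box [0,78]×[0,63]: [(0, 0) (78, 0) (78, 63) (0, 63)]
2. ⊥bis P4·P0 via (25.025,33.075): [(16.3964, 0) (78, 0) (78, 63) (32.8318, 63)]  |A|=3363.3108
3. ⊥bis P4·P1 via (50.04,21.645): [(16.3964, 0) (19.2395, 0) (78, 41.2938) (78, 63) (32.8318, 63)]  |A|=2150.0873
4. ⊥bis P4·P2 via (31.09,34.385): [(17.7626, 5.2368) (16.3964, 0) (19.2395, 0) (78, 41.2938) (78, 63) (44.1736, 63)]  |A|=1822.518
5. ⊥bis P4·P3 via (41.38,33.265): [(24.4608, 19.8863) (17.7626, 5.2368) (16.3964, 0) (19.2395, 0) (78, 41.2938) (78, 62.2219)]  |A|=1072.4977
6. ⊥bis P4·P5 via (32.095,29.29): [(31.6507, 25.5717) (29.4528, 7.1774) (78, 41.2938) (78, 62.2219)]  |A|=894.0032
7. ⊥bis P4·P6 via (33.165,17.835): [(31.6507, 25.5717) (31.0518, 20.5596) (37.2054, 12.6255) (78, 41.2938) (78, 62.2219)]  |A|=846.4852
8. ⊥bis P4·P7 via (58.305,27.49): [(58.553, 46.8444) (31.6507, 25.5717) (31.0518, 20.5596) (37.2054, 12.6255) (58.3045, 27.4529)]  |A|=453.749
9. ⊥bis P4·P8 via (27.46,35.61): [(58.553, 46.8444) (31.6507, 25.5717) (31.0518, 20.5596) (37.2054, 12.6255) (58.3045, 27.4529)]  |A|=453.749
10. ⊥bis P4·P9 via (43.665,36.725): [(58.4684, 40.2403) (46.653, 37.4345) (31.6507, 25.5717) (31.0518, 20.5596) (37.2054, 12.6255) (58.3045, 27.4529)]  |A|=414.8527
11. canonical 6-gon: [(58.4684, 40.2403) (46.653, 37.4345) (31.6507, 25.5717) (31.0518, 20.5596) (37.2054, 12.6255) (58.3045, 27.4529)]
12. shoelace: 414.8527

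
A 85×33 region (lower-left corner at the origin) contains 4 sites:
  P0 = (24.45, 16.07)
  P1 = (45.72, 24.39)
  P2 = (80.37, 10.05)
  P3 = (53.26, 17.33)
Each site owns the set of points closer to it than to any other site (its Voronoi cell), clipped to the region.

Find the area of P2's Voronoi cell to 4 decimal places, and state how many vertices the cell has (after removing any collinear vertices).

Area of P2's cell: 575.2037 (4 vertices)

1. box [0,85]×[0,33]: [(0, 0) (85, 0) (85, 33) (0, 33)]
2. ⊥bis P2·P0 via (52.41,13.06): [(51.004, 0) (85, 0) (85, 33) (54.5566, 33)]  |A|=1063.2491
3. ⊥bis P2·P1 via (63.045,17.22): [(55.9185, 0) (85, 0) (85, 33) (69.5756, 33)]  |A|=734.3481
4. ⊥bis P2·P3 via (66.815,13.69): [(63.1387, 0) (85, 0) (85, 33) (72.0004, 33)]  |A|=575.2037
5. canonical 4-gon: [(63.1387, 0) (85, 0) (85, 33) (72.0004, 33)]
6. shoelace: 575.2037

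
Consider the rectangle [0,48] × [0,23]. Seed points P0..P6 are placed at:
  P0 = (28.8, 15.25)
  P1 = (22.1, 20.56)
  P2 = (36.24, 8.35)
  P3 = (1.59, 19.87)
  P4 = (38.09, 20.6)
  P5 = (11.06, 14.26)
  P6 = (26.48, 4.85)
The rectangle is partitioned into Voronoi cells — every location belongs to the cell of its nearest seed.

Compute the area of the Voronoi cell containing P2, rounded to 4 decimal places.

Area of P2's cell: 219.3692

1. box [0,48]×[0,23]: [(0, 0) (48, 0) (48, 23) (0, 23)]
2. ⊥bis P2·P0 via (32.52,11.8): [(21.5765, 0) (48, 0) (48, 23) (42.9071, 23)]  |A|=362.4392
3. ⊥bis P2·P1 via (29.17,14.455): [(21.5765, 0) (48, 0) (48, 23) (42.9071, 23)]  |A|=362.4392
4. ⊥bis P2·P3 via (18.915,14.11): [(21.5765, 0) (48, 0) (48, 23) (42.9071, 23)]  |A|=362.4392
5. ⊥bis P2·P4 via (37.165,14.475): [(35.2667, 14.7617) (21.5765, 0) (48, 0) (48, 12.8387)]  |A|=276.7673
6. ⊥bis P2·P5 via (23.65,11.305): [(35.2667, 14.7617) (21.5765, 0) (48, 0) (48, 12.8387)]  |A|=276.7673
7. ⊥bis P2·P6 via (31.36,6.6): [(35.2667, 14.7617) (30.3387, 9.448) (33.7268, 0) (48, 0) (48, 12.8387)]  |A|=219.3692
8. canonical 5-gon: [(35.2667, 14.7617) (30.3387, 9.448) (33.7268, 0) (48, 0) (48, 12.8387)]
9. shoelace: 219.3692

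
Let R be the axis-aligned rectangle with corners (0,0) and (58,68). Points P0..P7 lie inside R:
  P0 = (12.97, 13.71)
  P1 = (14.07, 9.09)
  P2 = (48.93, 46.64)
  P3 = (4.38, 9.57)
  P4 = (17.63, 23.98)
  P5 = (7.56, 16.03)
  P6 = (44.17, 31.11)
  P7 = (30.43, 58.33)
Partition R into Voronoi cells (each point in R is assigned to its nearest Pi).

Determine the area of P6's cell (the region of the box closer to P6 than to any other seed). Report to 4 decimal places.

1. box [0,58]×[0,68]: [(0, 0) (58, 0) (58, 68) (0, 68)]
2. ⊥bis P6·P0 via (28.57,22.41): [(41.0679, 0) (58, 0) (58, 68) (3.1448, 68)]  |A|=2440.7685
3. ⊥bis P6·P1 via (29.12,20.1): [(32.2263, 15.8539) (43.8244, 0) (58, 0) (58, 68) (3.1448, 68)]  |A|=2418.9178
4. ⊥bis P6·P2 via (46.55,38.875): [(13.7873, 48.9169) (32.2263, 15.8539) (43.8244, 0) (58, 0) (58, 35.3655)]  |A|=1174.0851
5. ⊥bis P6·P3 via (24.275,20.34): [(13.7873, 48.9169) (32.2263, 15.8539) (43.8244, 0) (58, 0) (58, 35.3655)]  |A|=1174.0851
6. ⊥bis P6·P4 via (30.9,27.545): [(26.1788, 45.1189) (35.0939, 11.934) (43.8244, 0) (58, 0) (58, 35.3655)]  |A|=974.1442
7. ⊥bis P6·P5 via (25.865,23.57): [(26.1788, 45.1189) (35.0939, 11.934) (43.8244, 0) (58, 0) (58, 35.3655)]  |A|=974.1442
8. ⊥bis P6·P7 via (37.3,44.72): [(33.59, 42.8473) (27.6012, 39.8243) (35.0939, 11.934) (43.8244, 0) (58, 0) (58, 35.3655)]  |A|=956.14
9. canonical 6-gon: [(33.59, 42.8473) (27.6012, 39.8243) (35.0939, 11.934) (43.8244, 0) (58, 0) (58, 35.3655)]
10. shoelace: 956.14

Area of P6's cell: 956.1400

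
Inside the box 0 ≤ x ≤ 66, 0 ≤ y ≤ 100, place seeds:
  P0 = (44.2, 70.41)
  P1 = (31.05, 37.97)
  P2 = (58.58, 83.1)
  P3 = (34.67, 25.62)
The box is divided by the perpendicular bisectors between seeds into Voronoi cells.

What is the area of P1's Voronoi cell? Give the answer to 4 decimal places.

Area of P1's cell: 1599.0989

1. box [0,66]×[0,100]: [(0, 0) (66, 0) (66, 100) (0, 100)]
2. ⊥bis P1·P0 via (37.625,54.19): [(0, 69.4418) (0, 0) (66, 0) (66, 42.6878)]  |A|=3700.2773
3. ⊥bis P1·P2 via (44.815,60.535): [(0, 69.4418) (0, 0) (66, 0) (66, 42.6878)]  |A|=3700.2773
4. ⊥bis P1·P3 via (32.86,31.795): [(0, 69.4418) (0, 22.1632) (66, 41.5089) (66, 42.6878)]  |A|=1599.0989
5. canonical 4-gon: [(0, 69.4418) (0, 22.1632) (66, 41.5089) (66, 42.6878)]
6. shoelace: 1599.0989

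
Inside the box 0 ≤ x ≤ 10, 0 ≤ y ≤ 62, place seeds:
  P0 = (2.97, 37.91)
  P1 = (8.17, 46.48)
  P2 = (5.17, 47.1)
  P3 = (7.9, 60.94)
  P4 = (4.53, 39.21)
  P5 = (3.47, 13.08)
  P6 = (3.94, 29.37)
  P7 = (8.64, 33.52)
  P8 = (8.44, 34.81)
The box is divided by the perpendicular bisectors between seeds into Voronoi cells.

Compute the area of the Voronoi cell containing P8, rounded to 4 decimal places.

1. box [0,10]×[0,62]: [(0, 0) (10, 0) (10, 62) (0, 62)]
2. ⊥bis P8·P0 via (5.705,36.36): [(0, 26.2934) (0, 0) (10, 0) (10, 43.9386)]  |A|=351.1602
3. ⊥bis P8·P1 via (8.305,40.645): [(8.1311, 40.641) (0, 26.2934) (0, 0) (10, 0) (10, 40.6842)]  |A|=348.1192
4. ⊥bis P8·P2 via (6.805,40.955): [(8.1311, 40.641) (0, 26.2934) (0, 0) (10, 0) (10, 40.6842)]  |A|=348.1192
5. ⊥bis P8·P3 via (8.17,47.875): [(8.1311, 40.641) (0, 26.2934) (0, 0) (10, 0) (10, 40.6842)]  |A|=348.1192
6. ⊥bis P8·P4 via (6.485,37.01): [(5.6558, 36.2731) (0, 26.2934) (0, 0) (10, 0) (10, 40.1336)]  |A|=342.8951
7. ⊥bis P8·P5 via (5.955,23.945): [(5.6558, 36.2731) (0, 26.2934) (0, 25.307) (10, 23.0198) (10, 40.1336)]  |A|=101.2609
8. ⊥bis P8·P6 via (6.19,32.09): [(5.6558, 36.2731) (4.2122, 33.726) (10, 28.9383) (10, 40.1336)]  |A|=35.1439
9. ⊥bis P8·P7 via (8.54,34.165): [(5.6558, 36.2731) (4.2122, 33.726) (4.4484, 33.5306) (10, 34.3914) (10, 40.1336)]  |A|=20.0074
10. canonical 5-gon: [(5.6558, 36.2731) (4.2122, 33.726) (4.4484, 33.5306) (10, 34.3914) (10, 40.1336)]
11. shoelace: 20.0074

Area of P8's cell: 20.0074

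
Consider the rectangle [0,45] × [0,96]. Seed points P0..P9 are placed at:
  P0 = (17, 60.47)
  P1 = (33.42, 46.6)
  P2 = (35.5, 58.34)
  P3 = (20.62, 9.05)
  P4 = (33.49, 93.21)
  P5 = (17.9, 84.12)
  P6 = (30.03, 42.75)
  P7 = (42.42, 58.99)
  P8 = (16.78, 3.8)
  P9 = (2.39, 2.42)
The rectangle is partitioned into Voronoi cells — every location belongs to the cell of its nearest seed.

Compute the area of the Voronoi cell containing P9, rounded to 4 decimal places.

Area of P9's cell: 225.0028

1. box [0,45]×[0,96]: [(0, 0) (45, 0) (45, 96) (0, 96)]
2. ⊥bis P9·P0 via (9.695,31.445): [(0, 33.885) (0, 0) (45, 0) (45, 22.5595)]  |A|=1270.0009
3. ⊥bis P9·P1 via (17.905,24.51): [(7.1018, 32.0976) (0, 33.885) (0, 0) (45, 0) (45, 5.4797)]  |A|=946.3556
4. ⊥bis P9·P2 via (18.945,30.38): [(7.1018, 32.0976) (0, 33.885) (0, 0) (45, 0) (45, 5.4797)]  |A|=946.3556
5. ⊥bis P9·P3 via (11.505,5.735): [(1.3949, 33.534) (0, 33.885) (0, 0) (13.5907, 0)]  |A|=251.5088
6. ⊥bis P9·P4 via (17.94,47.815): [(1.3949, 33.534) (0, 33.885) (0, 0) (13.5907, 0)]  |A|=251.5088
7. ⊥bis P9·P5 via (10.145,43.27): [(1.3949, 33.534) (0, 33.885) (0, 0) (13.5907, 0)]  |A|=251.5088
8. ⊥bis P9·P6 via (16.21,22.585): [(1.7803, 32.4744) (0, 33.6945) (0, 0) (13.5907, 0)]  |A|=250.6678
9. ⊥bis P9·P7 via (22.405,30.705): [(1.7803, 32.4744) (0, 33.6945) (0, 0) (13.5907, 0)]  |A|=250.6678
10. ⊥bis P9·P8 via (9.585,3.11): [(8.5555, 13.845) (1.7803, 32.4744) (0, 33.6945) (0, 0) (9.8832, 0)]  |A|=225.0028
11. canonical 5-gon: [(8.5555, 13.845) (1.7803, 32.4744) (0, 33.6945) (0, 0) (9.8832, 0)]
12. shoelace: 225.0028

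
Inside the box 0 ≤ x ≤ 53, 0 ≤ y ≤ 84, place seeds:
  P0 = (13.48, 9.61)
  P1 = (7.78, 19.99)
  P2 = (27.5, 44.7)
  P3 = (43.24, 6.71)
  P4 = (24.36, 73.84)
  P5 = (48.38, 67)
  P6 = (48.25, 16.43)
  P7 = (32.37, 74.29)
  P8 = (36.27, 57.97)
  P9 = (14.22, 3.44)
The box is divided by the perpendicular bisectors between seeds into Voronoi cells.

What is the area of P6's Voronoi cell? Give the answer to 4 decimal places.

1. box [0,53]×[0,84]: [(0, 0) (53, 0) (53, 84) (0, 84)]
2. ⊥bis P6·P0 via (30.865,13.02): [(33.4188, 0) (53, 0) (53, 84) (16.9425, 84)]  |A|=2336.8224
3. ⊥bis P6·P1 via (28.015,18.21): [(28.5822, 24.6582) (33.4188, 0) (53, 0) (53, 84) (33.8023, 84)]  |A|=1836.5778
4. ⊥bis P6·P2 via (37.875,30.565): [(28.7389, 23.8592) (33.4188, 0) (53, 0) (53, 41.6667)]  |A|=739.0342
5. ⊥bis P6·P3 via (45.745,11.57): [(28.7389, 23.8592) (29.5078, 19.9392) (53, 7.8305) (53, 41.6667)]  |A|=451.8399
6. ⊥bis P6·P4 via (36.305,45.135): [(28.7389, 23.8592) (29.5078, 19.9392) (53, 7.8305) (53, 41.6667)]  |A|=451.8399
7. ⊥bis P6·P5 via (48.315,41.715): [(28.7389, 23.8592) (29.5078, 19.9392) (53, 7.8305) (53, 41.6667)]  |A|=451.8399
8. ⊥bis P6·P7 via (40.31,45.36): [(28.7389, 23.8592) (29.5078, 19.9392) (53, 7.8305) (53, 41.6667)]  |A|=451.8399
9. ⊥bis P6·P8 via (42.26,37.2): [(49.9271, 39.4112) (28.7389, 23.8592) (29.5078, 19.9392) (53, 7.8305) (53, 40.2974)]  |A|=449.7361
10. ⊥bis P6·P9 via (31.235,9.935): [(49.9271, 39.4112) (28.7389, 23.8592) (29.5078, 19.9392) (53, 7.8305) (53, 40.2974)]  |A|=449.7361
11. canonical 5-gon: [(49.9271, 39.4112) (28.7389, 23.8592) (29.5078, 19.9392) (53, 7.8305) (53, 40.2974)]
12. shoelace: 449.7361

Area of P6's cell: 449.7361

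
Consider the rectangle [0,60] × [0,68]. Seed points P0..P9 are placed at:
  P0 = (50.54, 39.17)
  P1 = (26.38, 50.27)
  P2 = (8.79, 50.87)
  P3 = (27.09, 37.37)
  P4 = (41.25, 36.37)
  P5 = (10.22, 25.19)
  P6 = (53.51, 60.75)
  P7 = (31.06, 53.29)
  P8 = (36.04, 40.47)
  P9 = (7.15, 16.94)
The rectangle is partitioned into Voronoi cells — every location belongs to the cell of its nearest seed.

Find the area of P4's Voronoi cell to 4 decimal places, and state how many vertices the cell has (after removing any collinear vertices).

Area of P4's cell: 675.1044 (5 vertices)

1. box [0,60]×[0,68]: [(0, 0) (60, 0) (60, 68) (0, 68)]
2. ⊥bis P4·P0 via (45.895,37.77): [(0, 0) (57.2789, 0) (36.7837, 68) (0, 68)]  |A|=3198.1267
3. ⊥bis P4·P1 via (33.815,43.32): [(0, 7.1452) (0, 0) (57.2789, 0) (41.6848, 51.739)]  |A|=1630.6979
4. ⊥bis P4·P2 via (25.02,43.62): [(16.7137, 25.0253) (5.5348, 0) (57.2789, 0) (41.6848, 51.739)]  |A|=1501.7316
5. ⊥bis P4·P3 via (34.17,36.87): [(34.6917, 44.2579) (31.5662, 0) (57.2789, 0) (41.6848, 51.739)]  |A|=808.2303
6. ⊥bis P4·P5 via (25.735,30.78): [(34.6917, 44.2579) (32.428, 12.2036) (36.8249, 0) (57.2789, 0) (41.6848, 51.739)]  |A|=776.1426
7. ⊥bis P4·P6 via (47.38,48.56): [(41.4845, 51.5247) (34.6917, 44.2579) (32.428, 12.2036) (36.8249, 0) (57.2789, 0) (41.7967, 51.3677)]  |A|=776.0935
8. ⊥bis P4·P7 via (36.155,44.83): [(34.6689, 43.935) (32.428, 12.2036) (36.8249, 0) (57.2789, 0) (42.5977, 48.7101)]  |A|=760.9117
9. ⊥bis P4·P8 via (38.645,38.42): [(33.8491, 32.3257) (32.428, 12.2036) (36.8249, 0) (57.2789, 0) (43.7456, 44.9015)]  |A|=690.7816
10. ⊥bis P4·P9 via (24.2,26.655): [(33.8491, 32.3257) (32.4287, 12.2135) (39.3879, 0) (57.2789, 0) (43.7456, 44.9015)]  |A|=675.1044
11. canonical 5-gon: [(33.8491, 32.3257) (32.4287, 12.2135) (39.3879, 0) (57.2789, 0) (43.7456, 44.9015)]
12. shoelace: 675.1044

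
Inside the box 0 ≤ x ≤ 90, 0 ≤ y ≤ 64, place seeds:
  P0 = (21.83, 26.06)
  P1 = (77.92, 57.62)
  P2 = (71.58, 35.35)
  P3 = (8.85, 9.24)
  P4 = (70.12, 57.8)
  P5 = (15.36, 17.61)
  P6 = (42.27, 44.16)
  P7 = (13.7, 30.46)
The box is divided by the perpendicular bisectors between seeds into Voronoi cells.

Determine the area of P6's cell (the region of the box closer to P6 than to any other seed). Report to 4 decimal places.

1. box [0,90]×[0,64]: [(0, 0) (90, 0) (90, 64) (0, 64)]
2. ⊥bis P6·P0 via (32.05,35.11): [(63.1406, 0) (90, 0) (90, 64) (6.4674, 64)]  |A|=3532.5464
3. ⊥bis P6·P1 via (60.095,50.89): [(63.1406, 0) (79.309, 0) (55.1452, 64) (6.4674, 64)]  |A|=2075.0808
4. ⊥bis P6·P2 via (56.925,39.755): [(49.5788, 15.315) (60.1935, 50.6291) (55.1452, 64) (6.4674, 64)]  |A|=1345.0424
5. ⊥bis P6·P3 via (25.56,26.7): [(49.5788, 15.315) (60.1935, 50.6291) (55.1452, 64) (6.4674, 64)]  |A|=1345.0424
6. ⊥bis P6·P4 via (56.195,50.98): [(49.5788, 15.315) (58.7382, 45.7873) (49.8182, 64) (6.4674, 64)]  |A|=1274.5825
7. ⊥bis P6·P5 via (28.815,30.885): [(49.5788, 15.315) (58.7382, 45.7873) (49.8182, 64) (6.4674, 64)]  |A|=1274.5825
8. ⊥bis P6·P7 via (27.985,37.31): [(25.4848, 42.524) (49.5788, 15.315) (58.7382, 45.7873) (49.8182, 64) (15.1865, 64)]  |A|=1180.9564
9. canonical 5-gon: [(25.4848, 42.524) (49.5788, 15.315) (58.7382, 45.7873) (49.8182, 64) (15.1865, 64)]
10. shoelace: 1180.9564

Area of P6's cell: 1180.9564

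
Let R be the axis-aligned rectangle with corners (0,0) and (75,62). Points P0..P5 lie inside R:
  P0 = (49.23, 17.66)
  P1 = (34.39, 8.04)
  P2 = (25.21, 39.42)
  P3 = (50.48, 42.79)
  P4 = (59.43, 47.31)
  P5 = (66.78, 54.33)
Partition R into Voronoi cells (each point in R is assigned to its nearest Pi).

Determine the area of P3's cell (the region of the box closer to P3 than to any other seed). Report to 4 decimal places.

1. box [0,75]×[0,62]: [(0, 0) (75, 0) (75, 62) (0, 62)]
2. ⊥bis P3·P0 via (49.855,30.225): [(0, 32.7049) (75, 28.9743) (75, 62) (0, 62)]  |A|=2337.0334
3. ⊥bis P3·P1 via (42.435,25.415): [(0, 45.0633) (29.9034, 31.2174) (75, 28.9743) (75, 62) (0, 62)]  |A|=2152.2536
4. ⊥bis P3·P2 via (37.845,41.105): [(39.2254, 30.7537) (75, 28.9743) (75, 62) (35.0584, 62)]  |A|=1214.753
5. ⊥bis P3·P4 via (54.955,45.05): [(39.2254, 30.7537) (62.7664, 29.5828) (46.3948, 62) (35.0584, 62)]  |A|=549.0898
6. ⊥bis P3·P5 via (58.63,48.56): [(39.2254, 30.7537) (62.7664, 29.5828) (46.3948, 62) (35.0584, 62)]  |A|=549.0898
7. canonical 4-gon: [(39.2254, 30.7537) (62.7664, 29.5828) (46.3948, 62) (35.0584, 62)]
8. shoelace: 549.0898

Area of P3's cell: 549.0898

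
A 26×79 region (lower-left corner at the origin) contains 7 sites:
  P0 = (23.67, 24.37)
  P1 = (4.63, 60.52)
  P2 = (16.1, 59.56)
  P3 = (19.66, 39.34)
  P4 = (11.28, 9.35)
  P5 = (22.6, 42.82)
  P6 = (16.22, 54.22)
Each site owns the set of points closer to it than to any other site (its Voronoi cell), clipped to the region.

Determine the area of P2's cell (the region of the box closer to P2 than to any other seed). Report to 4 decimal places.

1. box [0,26]×[0,79]: [(0, 0) (26, 0) (26, 79) (0, 79)]
2. ⊥bis P2·P0 via (19.885,41.965): [(0, 37.6874) (26, 43.2804) (26, 79) (0, 79)]  |A|=1001.4183
3. ⊥bis P2·P1 via (10.365,60.04): [(8.6499, 39.5481) (26, 43.2804) (26, 79) (11.9519, 79)]  |A|=586.9811
4. ⊥bis P2·P3 via (17.88,49.45): [(9.353, 47.9487) (26, 50.8796) (26, 79) (11.9519, 79)]  |A|=452.1659
5. ⊥bis P2·P4 via (13.69,34.455): [(9.353, 47.9487) (26, 50.8796) (26, 79) (11.9519, 79)]  |A|=452.1659
6. ⊥bis P2·P5 via (19.35,51.19): [(9.353, 47.9487) (12.3708, 48.48) (26, 53.7721) (26, 79) (11.9519, 79)]  |A|=432.4546
7. ⊥bis P2·P6 via (16.16,56.89): [(10.0899, 56.7536) (26, 57.1111) (26, 79) (11.9519, 79)]  |A|=330.3867
8. canonical 4-gon: [(10.0899, 56.7536) (26, 57.1111) (26, 79) (11.9519, 79)]
9. shoelace: 330.3867

Area of P2's cell: 330.3867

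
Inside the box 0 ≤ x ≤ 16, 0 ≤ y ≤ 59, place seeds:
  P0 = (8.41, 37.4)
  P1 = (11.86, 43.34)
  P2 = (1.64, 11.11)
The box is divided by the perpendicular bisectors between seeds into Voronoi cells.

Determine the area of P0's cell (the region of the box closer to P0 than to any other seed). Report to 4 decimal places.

Area of P0's cell: 289.9380

1. box [0,16]×[0,59]: [(0, 0) (16, 0) (16, 59) (0, 59)]
2. ⊥bis P0·P1 via (10.135,40.37): [(0, 46.2565) (0, 0) (16, 0) (16, 36.9636)]  |A|=665.7604
3. ⊥bis P0·P2 via (5.025,24.255): [(0, 46.2565) (0, 25.549) (16, 21.4288) (16, 36.9636)]  |A|=289.938
4. canonical 4-gon: [(0, 46.2565) (0, 25.549) (16, 21.4288) (16, 36.9636)]
5. shoelace: 289.938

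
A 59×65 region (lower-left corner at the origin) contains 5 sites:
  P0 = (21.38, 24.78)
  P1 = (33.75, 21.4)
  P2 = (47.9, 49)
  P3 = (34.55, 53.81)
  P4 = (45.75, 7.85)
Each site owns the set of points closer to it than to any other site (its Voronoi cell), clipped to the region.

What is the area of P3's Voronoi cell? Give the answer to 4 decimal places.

Area of P3's cell: 900.5199

1. box [0,59]×[0,65]: [(0, 0) (59, 0) (59, 65) (0, 65)]
2. ⊥bis P3·P0 via (27.965,39.295): [(0, 51.9818) (59, 25.2154) (59, 65) (0, 65)]  |A|=1557.6815
3. ⊥bis P3·P1 via (34.15,37.605): [(0, 51.9818) (31.5486, 37.6692) (59, 36.9916) (59, 65) (0, 65)]  |A|=1396.045
4. ⊥bis P3·P2 via (41.225,51.405): [(0, 51.9818) (31.5486, 37.6692) (36.2343, 37.5536) (46.1233, 65) (0, 65)]  |A|=900.5199
5. ⊥bis P3·P4 via (40.15,30.83): [(0, 51.9818) (31.5486, 37.6692) (36.2343, 37.5536) (46.1233, 65) (0, 65)]  |A|=900.5199
6. canonical 5-gon: [(0, 51.9818) (31.5486, 37.6692) (36.2343, 37.5536) (46.1233, 65) (0, 65)]
7. shoelace: 900.5199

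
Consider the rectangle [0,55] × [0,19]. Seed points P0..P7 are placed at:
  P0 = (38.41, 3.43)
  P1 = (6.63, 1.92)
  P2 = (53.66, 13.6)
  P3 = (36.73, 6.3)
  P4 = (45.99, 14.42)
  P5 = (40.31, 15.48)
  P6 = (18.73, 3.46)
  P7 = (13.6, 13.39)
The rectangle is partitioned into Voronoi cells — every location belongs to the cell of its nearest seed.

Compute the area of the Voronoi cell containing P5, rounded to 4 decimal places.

1. box [0,55]×[0,19]: [(0, 0) (55, 0) (55, 19) (0, 19)]
2. ⊥bis P5·P0 via (39.36,9.455): [(0, 15.6611) (55, 6.9889) (55, 19) (0, 19)]  |A|=422.1227
3. ⊥bis P5·P1 via (23.47,8.7): [(22.0683, 12.1815) (55, 6.9889) (55, 19) (19.3231, 19)]  |A|=319.4039
4. ⊥bis P5·P2 via (46.985,14.54): [(22.0683, 12.1815) (46.1188, 8.3893) (47.6131, 19) (19.3231, 19)]  |A|=226.8776
5. ⊥bis P5·P3 via (38.52,10.89): [(19.6209, 18.2602) (44.1272, 8.7033) (46.1188, 8.3893) (47.6131, 19) (19.3231, 19)]  |A|=164.0888
6. ⊥bis P5·P4 via (43.15,14.95): [(19.6209, 18.2602) (42.1296, 9.4823) (43.9058, 19) (19.3231, 19)]  |A|=124.0036
7. ⊥bis P5·P6 via (29.52,9.47): [(26.0121, 15.7678) (42.1296, 9.4823) (43.9058, 19) (24.2118, 19)]  |A|=114.1101
8. ⊥bis P5·P7 via (26.955,14.435): [(26.8771, 15.4305) (42.1296, 9.4823) (43.9058, 19) (26.5978, 19)]  |A|=108.7575
9. canonical 4-gon: [(26.8771, 15.4305) (42.1296, 9.4823) (43.9058, 19) (26.5978, 19)]
10. shoelace: 108.7575

Area of P5's cell: 108.7575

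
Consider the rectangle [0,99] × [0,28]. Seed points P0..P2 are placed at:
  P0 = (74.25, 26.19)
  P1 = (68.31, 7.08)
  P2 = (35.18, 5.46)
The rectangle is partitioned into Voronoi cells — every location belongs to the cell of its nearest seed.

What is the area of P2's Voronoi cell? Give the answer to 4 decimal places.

Area of P2's cell: 1432.1606

1. box [0,99]×[0,28]: [(0, 0) (99, 0) (99, 28) (0, 28)]
2. ⊥bis P2·P0 via (54.715,15.825): [(0, 0) (63.1115, 0) (48.2551, 28) (0, 28)]  |A|=1559.133
3. ⊥bis P2·P1 via (51.745,6.27): [(0, 0) (52.0516, 0) (50.9288, 22.9608) (48.2551, 28) (0, 28)]  |A|=1432.1606
4. canonical 5-gon: [(0, 0) (52.0516, 0) (50.9288, 22.9608) (48.2551, 28) (0, 28)]
5. shoelace: 1432.1606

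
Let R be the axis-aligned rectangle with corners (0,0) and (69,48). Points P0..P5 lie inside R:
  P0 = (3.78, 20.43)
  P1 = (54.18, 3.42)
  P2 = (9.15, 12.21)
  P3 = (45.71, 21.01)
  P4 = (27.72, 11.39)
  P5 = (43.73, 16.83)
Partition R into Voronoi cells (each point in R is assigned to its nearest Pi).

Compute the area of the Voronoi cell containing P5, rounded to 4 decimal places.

Area of P5's cell: 207.0764

1. box [0,69]×[0,48]: [(0, 0) (69, 0) (69, 48) (0, 48)]
2. ⊥bis P5·P0 via (23.755,18.63): [(22.0762, 0) (69, 0) (69, 48) (26.4016, 48)]  |A|=2148.5326
3. ⊥bis P5·P1 via (48.955,10.125): [(22.0762, 0) (35.9621, 0) (69, 25.7455) (69, 48) (26.4016, 48)]  |A|=1723.2442
4. ⊥bis P5·P2 via (26.44,14.52): [(24.6153, 28.1773) (28.3799, 0) (35.9621, 0) (69, 25.7455) (69, 48) (26.4016, 48)]  |A|=1634.4332
5. ⊥bis P5·P3 via (44.72,18.92): [(24.6383, 28.4324) (24.6153, 28.1773) (28.3799, 0) (35.9621, 0) (54.3734, 14.3474)]  |A|=451.5643
6. ⊥bis P5·P4 via (35.725,14.11): [(32.0516, 24.9208) (39.5653, 2.8079) (54.3734, 14.3474)]  |A|=207.0764
7. canonical 3-gon: [(32.0516, 24.9208) (39.5653, 2.8079) (54.3734, 14.3474)]
8. shoelace: 207.0764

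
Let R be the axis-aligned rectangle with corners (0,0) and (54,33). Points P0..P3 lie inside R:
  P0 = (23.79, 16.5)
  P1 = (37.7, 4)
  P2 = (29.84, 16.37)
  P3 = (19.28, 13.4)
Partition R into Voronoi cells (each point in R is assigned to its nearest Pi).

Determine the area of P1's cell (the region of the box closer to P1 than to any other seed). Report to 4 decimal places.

1. box [0,54]×[0,33]: [(0, 0) (54, 0) (54, 33) (0, 33)]
2. ⊥bis P1·P0 via (30.745,10.25): [(21.534, 0) (54, 0) (54, 33) (51.1889, 33)]  |A|=582.0717
3. ⊥bis P1·P2 via (33.77,10.185): [(26.5826, 5.618) (21.534, 0) (54, 0) (54, 23.0393)]  |A|=407.0371
4. ⊥bis P1·P3 via (28.49,8.7): [(27.0778, 5.9327) (24.0503, 0) (54, 0) (54, 23.0393)]  |A|=398.9761
5. canonical 4-gon: [(27.0778, 5.9327) (24.0503, 0) (54, 0) (54, 23.0393)]
6. shoelace: 398.9761

Area of P1's cell: 398.9761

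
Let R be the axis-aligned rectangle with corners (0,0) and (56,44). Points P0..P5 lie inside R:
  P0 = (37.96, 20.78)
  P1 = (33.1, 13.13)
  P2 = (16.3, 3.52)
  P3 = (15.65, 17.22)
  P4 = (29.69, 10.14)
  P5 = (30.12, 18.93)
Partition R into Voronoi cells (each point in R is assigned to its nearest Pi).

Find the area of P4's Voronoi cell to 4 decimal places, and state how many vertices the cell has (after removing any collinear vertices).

1. box [0,56]×[0,44]: [(0, 0) (56, 0) (56, 44) (0, 44)]
2. ⊥bis P4·P0 via (33.825,15.46): [(0, 41.7507) (0, 0) (53.7155, 0)]  |A|=1121.329
3. ⊥bis P4·P1 via (31.395,11.635): [(15.6639, 29.5758) (0, 41.7507) (0, 0) (41.597, 0)]  |A|=942.1211
4. ⊥bis P4·P2 via (22.995,6.83): [(15.6639, 29.5758) (9.3065, 34.5171) (26.3717, 0) (41.597, 0)]  |A|=292.706
5. ⊥bis P4·P3 via (22.67,13.68): [(25.201, 18.6991) (21.124, 10.6143) (26.3717, 0) (41.597, 0)]  |A|=185.1988
6. ⊥bis P4·P5 via (29.905,14.535): [(28.805, 14.5888) (23.265, 14.8598) (21.124, 10.6143) (26.3717, 0) (41.597, 0)]  |A|=174.3016
7. canonical 5-gon: [(28.805, 14.5888) (23.265, 14.8598) (21.124, 10.6143) (26.3717, 0) (41.597, 0)]
8. shoelace: 174.3016

Area of P4's cell: 174.3016 (5 vertices)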